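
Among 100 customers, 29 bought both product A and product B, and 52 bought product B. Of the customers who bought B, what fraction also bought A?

P(A ∩ B) = 29/100
P(B) = 52/100 = 13/25
P(A|B) = P(A ∩ B) / P(B) = (29/100) / (13/25) = 29/52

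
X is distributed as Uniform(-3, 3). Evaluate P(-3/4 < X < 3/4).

P(-3/4 < X < 3/4) = ∫_{-3/4}^{3/4} f(x) dx
where f(x) = \frac{1}{6}
= \frac{1}{4}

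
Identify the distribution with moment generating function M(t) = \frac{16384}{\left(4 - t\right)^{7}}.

The MGF M(t) = \frac{16384}{\left(4 - t\right)^{7}} is the standard form for the Gamma distribution.
Comparing with the known MGF formula identifies: Gamma(shape α=7, rate β=4)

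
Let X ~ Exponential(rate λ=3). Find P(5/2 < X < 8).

P(5/2 < X < 8) = ∫_{5/2}^{8} f(x) dx
where f(x) = 3 e^{- 3 x}
= - \frac{1}{e^{24}} + e^{- \frac{15}{2}}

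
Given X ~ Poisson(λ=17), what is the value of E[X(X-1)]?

E[X(X-1)] = E[X² - X] = E[X²] - E[X]
E[X] = 17
E[X²] = Var(X) + (E[X])² = 17 + (17)² = 306
E[X(X-1)] = 306 - 17 = 289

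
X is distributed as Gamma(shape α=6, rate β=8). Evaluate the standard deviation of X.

For X ~ Gamma(shape α=6, rate β=8):
Var(X) = \frac{3}{32}
SD(X) = √(Var(X)) = √(\frac{3}{32}) = \frac{\sqrt{6}}{8}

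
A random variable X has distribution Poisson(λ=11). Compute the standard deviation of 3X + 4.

For X ~ Poisson(λ=11):
Var(X) = 11
SD(X) = √(Var(X)) = √(11) = \sqrt{11}
SD(3X + 4) = |3| × SD(X) = 3 × \sqrt{11} = 3 \sqrt{11}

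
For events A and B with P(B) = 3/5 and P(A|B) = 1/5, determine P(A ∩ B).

By definition, P(A|B) = P(A ∩ B) / P(B)
So P(A ∩ B) = P(A|B) × P(B)
= 1/5 × 3/5
= 3/25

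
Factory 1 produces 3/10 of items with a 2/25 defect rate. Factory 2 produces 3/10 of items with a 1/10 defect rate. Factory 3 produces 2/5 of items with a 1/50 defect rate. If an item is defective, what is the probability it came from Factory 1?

Using Bayes' theorem:
P(F1) = 3/10, P(D|F1) = 2/25
P(F2) = 3/10, P(D|F2) = 1/10
P(F3) = 2/5, P(D|F3) = 1/50
P(D) = P(D|F1)P(F1) + P(D|F2)P(F2) + P(D|F3)P(F3)
     = \frac{31}{500}
P(F1|D) = P(D|F1)P(F1) / P(D)
= \frac{12}{31}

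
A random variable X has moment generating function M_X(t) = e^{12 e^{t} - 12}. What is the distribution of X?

The MGF M(t) = e^{12 e^{t} - 12} is the standard form for the Poisson distribution.
Comparing with the known MGF formula identifies: Poisson(λ=12)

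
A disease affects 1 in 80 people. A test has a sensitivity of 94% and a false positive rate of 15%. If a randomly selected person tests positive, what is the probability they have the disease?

Let D = the rare event, + = positive/flagged.
P(D) = 1/80
P(+|D) = 94/100 = 47/50
P(+|D') = 15/100 = 3/20
P(+) = P(+|D)P(D) + P(+|D')P(D')
     = \frac{47}{50} × \frac{1}{80} + \frac{3}{20} × \frac{79}{80}
     = \frac{1279}{8000}
P(D|+) = P(+|D)P(D)/P(+) = \frac{94}{1279}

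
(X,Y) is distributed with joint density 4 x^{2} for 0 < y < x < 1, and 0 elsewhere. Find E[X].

f_X(x) = ∫_0^x 4 x^{2} dy = 4 x^{3}
E[X] = ∫_0^1 x × (4 x^{3}) dx = \frac{4}{5}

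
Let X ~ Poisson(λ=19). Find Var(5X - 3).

For X ~ Poisson(λ=19):
Var(X) = 19
Var(5X - 3) = (5)² × Var(X) = 25 × 19 = 475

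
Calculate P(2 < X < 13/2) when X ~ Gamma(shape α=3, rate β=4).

P(2 < X < 13/2) = ∫_{2}^{13/2} f(x) dx
where f(x) = 32 x^{2} e^{- 4 x}
= \frac{-365 + 41 e^{18}}{e^{26}}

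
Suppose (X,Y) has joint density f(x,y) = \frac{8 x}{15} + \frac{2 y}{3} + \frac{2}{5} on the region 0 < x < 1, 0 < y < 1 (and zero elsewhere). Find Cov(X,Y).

E[XY] = ∫∫ xy × f(x,y) dx dy = \frac{3}{10}
E[X] = \frac{49}{90}
E[Y] = \frac{5}{9}
Cov(X,Y) = E[XY] - E[X]E[Y] = - \frac{1}{405}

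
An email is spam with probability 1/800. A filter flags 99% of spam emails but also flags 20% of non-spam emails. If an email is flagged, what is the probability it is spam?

Let D = the rare event, + = positive/flagged.
P(D) = 1/800
P(+|D) = 99/100
P(+|D') = 20/100 = 1/5
P(+) = P(+|D)P(D) + P(+|D')P(D')
     = \frac{99}{100} × \frac{1}{800} + \frac{1}{5} × \frac{799}{800}
     = \frac{16079}{80000}
P(D|+) = P(+|D)P(D)/P(+) = \frac{99}{16079}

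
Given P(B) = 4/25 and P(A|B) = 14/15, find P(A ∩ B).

By definition, P(A|B) = P(A ∩ B) / P(B)
So P(A ∩ B) = P(A|B) × P(B)
= 14/15 × 4/25
= 56/375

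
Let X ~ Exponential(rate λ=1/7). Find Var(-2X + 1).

For X ~ Exponential(rate λ=1/7):
Var(X) = 49
Var(-2X + 1) = (-2)² × Var(X) = 4 × 49 = 196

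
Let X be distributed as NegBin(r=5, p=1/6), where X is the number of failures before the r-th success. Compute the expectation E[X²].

Using the identity E[X²] = Var(X) + (E[X])²:
E[X] = 25
Var(X) = 150
E[X²] = 150 + (25)²
= 775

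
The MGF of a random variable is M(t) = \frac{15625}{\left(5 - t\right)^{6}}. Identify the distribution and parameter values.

The MGF M(t) = \frac{15625}{\left(5 - t\right)^{6}} is the standard form for the Gamma distribution.
Comparing with the known MGF formula identifies: Gamma(shape α=6, rate β=5)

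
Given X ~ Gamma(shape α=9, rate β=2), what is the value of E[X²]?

Using the identity E[X²] = Var(X) + (E[X])²:
E[X] = \frac{9}{2}
Var(X) = \frac{9}{4}
E[X²] = \frac{9}{4} + (\frac{9}{2})²
= \frac{45}{2}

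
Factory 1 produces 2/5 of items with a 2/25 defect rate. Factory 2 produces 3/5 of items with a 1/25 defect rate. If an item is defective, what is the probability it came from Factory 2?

Using Bayes' theorem:
P(F1) = 2/5, P(D|F1) = 2/25
P(F2) = 3/5, P(D|F2) = 1/25
P(D) = P(D|F1)P(F1) + P(D|F2)P(F2)
     = \frac{7}{125}
P(F2|D) = P(D|F2)P(F2) / P(D)
= \frac{3}{7}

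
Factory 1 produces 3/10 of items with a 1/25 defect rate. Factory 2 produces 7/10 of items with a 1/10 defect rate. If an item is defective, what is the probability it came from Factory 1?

Using Bayes' theorem:
P(F1) = 3/10, P(D|F1) = 1/25
P(F2) = 7/10, P(D|F2) = 1/10
P(D) = P(D|F1)P(F1) + P(D|F2)P(F2)
     = \frac{41}{500}
P(F1|D) = P(D|F1)P(F1) / P(D)
= \frac{6}{41}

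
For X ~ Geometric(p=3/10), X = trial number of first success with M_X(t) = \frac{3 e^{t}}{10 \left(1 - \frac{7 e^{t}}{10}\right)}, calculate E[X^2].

To find E[X^2], compute M^(2)(0):
M^(1)(t) = \frac{3 e^{t}}{10 \left(1 - \frac{7 e^{t}}{10}\right)} + \frac{21 e^{2 t}}{100 \left(1 - \frac{7 e^{t}}{10}\right)^{2}}
M^(2)(t) = \frac{3 e^{t}}{10 \left(1 - \frac{7 e^{t}}{10}\right)} + \frac{63 e^{2 t}}{100 \left(1 - \frac{7 e^{t}}{10}\right)^{2}} + \frac{147 e^{3 t}}{500 \left(1 - \frac{7 e^{t}}{10}\right)^{3}}
M^(2)(0) = \frac{170}{9}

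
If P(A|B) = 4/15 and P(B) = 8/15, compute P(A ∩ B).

By definition, P(A|B) = P(A ∩ B) / P(B)
So P(A ∩ B) = P(A|B) × P(B)
= 4/15 × 8/15
= 32/225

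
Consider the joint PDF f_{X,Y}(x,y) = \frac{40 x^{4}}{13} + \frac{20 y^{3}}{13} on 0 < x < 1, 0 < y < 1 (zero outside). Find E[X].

E[X] = ∫_0^1 ∫_0^1 x × f(x,y) dy dx
= ∫_0^1 ∫_0^1 x × (\frac{40 x^{4}}{13} + \frac{20 y^{3}}{13}) dy dx
= \frac{55}{78}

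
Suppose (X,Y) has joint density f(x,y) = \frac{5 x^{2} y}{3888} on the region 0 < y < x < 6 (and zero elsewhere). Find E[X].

f_X(x) = ∫_0^x \frac{5 x^{2} y}{3888} dy = \frac{5 x^{4}}{7776}
E[X] = ∫_0^6 x × (\frac{5 x^{4}}{7776}) dx = 5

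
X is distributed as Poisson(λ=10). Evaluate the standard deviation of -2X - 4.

For X ~ Poisson(λ=10):
Var(X) = 10
SD(X) = √(Var(X)) = √(10) = \sqrt{10}
SD(-2X - 4) = |-2| × SD(X) = 2 × \sqrt{10} = 2 \sqrt{10}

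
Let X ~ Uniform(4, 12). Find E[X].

For X ~ Uniform(4, 12), the expected value is:
E[X] = 8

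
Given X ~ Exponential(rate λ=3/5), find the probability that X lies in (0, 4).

P(0 < X < 4) = ∫_{0}^{4} f(x) dx
where f(x) = \frac{3 e^{- \frac{3 x}{5}}}{5}
= 1 - e^{- \frac{12}{5}}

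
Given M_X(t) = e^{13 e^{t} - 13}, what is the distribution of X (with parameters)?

The MGF M(t) = e^{13 e^{t} - 13} is the standard form for the Poisson distribution.
Comparing with the known MGF formula identifies: Poisson(λ=13)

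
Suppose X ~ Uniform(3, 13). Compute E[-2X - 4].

For X ~ Uniform(3, 13):
E[X] = 8
E[-2X - 4] = -2 × E[X] - 4 = -20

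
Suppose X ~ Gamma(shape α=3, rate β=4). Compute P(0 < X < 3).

P(0 < X < 3) = ∫_{0}^{3} f(x) dx
where f(x) = 32 x^{2} e^{- 4 x}
= 1 - \frac{85}{e^{12}}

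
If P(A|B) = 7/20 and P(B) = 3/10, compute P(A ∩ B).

By definition, P(A|B) = P(A ∩ B) / P(B)
So P(A ∩ B) = P(A|B) × P(B)
= 7/20 × 3/10
= 21/200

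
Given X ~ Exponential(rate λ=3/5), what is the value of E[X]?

For X ~ Exponential(rate λ=3/5), the expected value is:
E[X] = \frac{5}{3}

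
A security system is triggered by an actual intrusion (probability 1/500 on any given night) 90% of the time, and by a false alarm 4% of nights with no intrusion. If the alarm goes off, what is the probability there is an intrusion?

Let D = the rare event, + = positive/flagged.
P(D) = 1/500
P(+|D) = 90/100 = 9/10
P(+|D') = 4/100 = 1/25
P(+) = P(+|D)P(D) + P(+|D')P(D')
     = \frac{9}{10} × \frac{1}{500} + \frac{1}{25} × \frac{499}{500}
     = \frac{1043}{25000}
P(D|+) = P(+|D)P(D)/P(+) = \frac{45}{1043}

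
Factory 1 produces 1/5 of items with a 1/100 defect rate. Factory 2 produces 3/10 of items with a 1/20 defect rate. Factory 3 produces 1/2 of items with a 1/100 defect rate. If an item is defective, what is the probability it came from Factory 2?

Using Bayes' theorem:
P(F1) = 1/5, P(D|F1) = 1/100
P(F2) = 3/10, P(D|F2) = 1/20
P(F3) = 1/2, P(D|F3) = 1/100
P(D) = P(D|F1)P(F1) + P(D|F2)P(F2) + P(D|F3)P(F3)
     = \frac{11}{500}
P(F2|D) = P(D|F2)P(F2) / P(D)
= \frac{15}{22}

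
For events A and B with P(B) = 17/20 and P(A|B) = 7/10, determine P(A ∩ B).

By definition, P(A|B) = P(A ∩ B) / P(B)
So P(A ∩ B) = P(A|B) × P(B)
= 7/10 × 17/20
= 119/200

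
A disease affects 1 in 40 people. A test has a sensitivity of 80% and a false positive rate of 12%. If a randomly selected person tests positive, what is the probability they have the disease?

Let D = the rare event, + = positive/flagged.
P(D) = 1/40
P(+|D) = 80/100 = 4/5
P(+|D') = 12/100 = 3/25
P(+) = P(+|D)P(D) + P(+|D')P(D')
     = \frac{4}{5} × \frac{1}{40} + \frac{3}{25} × \frac{39}{40}
     = \frac{137}{1000}
P(D|+) = P(+|D)P(D)/P(+) = \frac{20}{137}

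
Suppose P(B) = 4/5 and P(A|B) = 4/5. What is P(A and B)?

By definition, P(A|B) = P(A ∩ B) / P(B)
So P(A ∩ B) = P(A|B) × P(B)
= 4/5 × 4/5
= 16/25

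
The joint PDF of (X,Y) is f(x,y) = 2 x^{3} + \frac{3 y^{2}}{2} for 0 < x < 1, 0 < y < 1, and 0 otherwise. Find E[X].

E[X] = ∫_0^1 ∫_0^1 x × f(x,y) dy dx
= ∫_0^1 ∫_0^1 x × (2 x^{3} + \frac{3 y^{2}}{2}) dy dx
= \frac{13}{20}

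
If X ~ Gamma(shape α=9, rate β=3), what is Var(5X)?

For X ~ Gamma(shape α=9, rate β=3):
Var(X) = 1
Var(5X) = (5)² × Var(X) = 25 × 1 = 25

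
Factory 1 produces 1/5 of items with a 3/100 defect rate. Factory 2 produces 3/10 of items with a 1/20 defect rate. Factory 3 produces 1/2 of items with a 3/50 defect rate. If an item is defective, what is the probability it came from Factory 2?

Using Bayes' theorem:
P(F1) = 1/5, P(D|F1) = 3/100
P(F2) = 3/10, P(D|F2) = 1/20
P(F3) = 1/2, P(D|F3) = 3/50
P(D) = P(D|F1)P(F1) + P(D|F2)P(F2) + P(D|F3)P(F3)
     = \frac{51}{1000}
P(F2|D) = P(D|F2)P(F2) / P(D)
= \frac{5}{17}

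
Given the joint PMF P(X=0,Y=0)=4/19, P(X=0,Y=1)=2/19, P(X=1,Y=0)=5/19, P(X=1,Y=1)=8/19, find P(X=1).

P(X=1) = P(X=1,Y=0) + P(X=1,Y=1)
= 5/19 + 8/19
= 13/19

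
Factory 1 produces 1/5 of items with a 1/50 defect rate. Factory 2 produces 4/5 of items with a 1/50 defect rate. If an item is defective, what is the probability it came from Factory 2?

Using Bayes' theorem:
P(F1) = 1/5, P(D|F1) = 1/50
P(F2) = 4/5, P(D|F2) = 1/50
P(D) = P(D|F1)P(F1) + P(D|F2)P(F2)
     = \frac{1}{50}
P(F2|D) = P(D|F2)P(F2) / P(D)
= \frac{4}{5}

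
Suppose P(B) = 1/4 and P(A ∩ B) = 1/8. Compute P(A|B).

P(A|B) = P(A ∩ B) / P(B)
= (1/8) / (1/4)
= 1/2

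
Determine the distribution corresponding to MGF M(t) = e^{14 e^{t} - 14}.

The MGF M(t) = e^{14 e^{t} - 14} is the standard form for the Poisson distribution.
Comparing with the known MGF formula identifies: Poisson(λ=14)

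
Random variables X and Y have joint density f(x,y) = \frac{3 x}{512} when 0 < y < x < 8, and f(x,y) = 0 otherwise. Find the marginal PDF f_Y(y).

f_Y(y) = ∫_y^8 \frac{3 x}{512} dx = \frac{3}{16} - \frac{3 y^{2}}{1024}
for 0 < y < 8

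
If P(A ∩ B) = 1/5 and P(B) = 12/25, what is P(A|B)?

P(A|B) = P(A ∩ B) / P(B)
= (1/5) / (12/25)
= 5/12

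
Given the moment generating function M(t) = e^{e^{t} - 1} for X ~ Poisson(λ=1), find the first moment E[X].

To find E[X], compute M^(1)(0):
M^(1)(t) = e^{t} e^{e^{t} - 1}
M^(1)(0) = 1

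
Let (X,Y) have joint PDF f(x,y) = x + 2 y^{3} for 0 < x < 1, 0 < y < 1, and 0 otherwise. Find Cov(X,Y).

E[XY] = ∫∫ xy × f(x,y) dx dy = \frac{11}{30}
E[X] = \frac{7}{12}
E[Y] = \frac{13}{20}
Cov(X,Y) = E[XY] - E[X]E[Y] = - \frac{1}{80}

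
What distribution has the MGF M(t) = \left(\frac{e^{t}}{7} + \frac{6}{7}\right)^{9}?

The MGF M(t) = \left(\frac{e^{t}}{7} + \frac{6}{7}\right)^{9} is the standard form for the Binomial distribution.
Comparing with the known MGF formula identifies: Binomial(n=9, p=1/7)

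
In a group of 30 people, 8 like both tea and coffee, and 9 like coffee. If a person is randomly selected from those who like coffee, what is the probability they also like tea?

P(A ∩ B) = 8/30 = 4/15
P(B) = 9/30 = 3/10
P(A|B) = P(A ∩ B) / P(B) = (4/15) / (3/10) = 8/9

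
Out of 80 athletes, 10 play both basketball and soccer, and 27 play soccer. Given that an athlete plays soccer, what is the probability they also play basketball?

P(A ∩ B) = 10/80 = 1/8
P(B) = 27/80
P(A|B) = P(A ∩ B) / P(B) = (1/8) / (27/80) = 10/27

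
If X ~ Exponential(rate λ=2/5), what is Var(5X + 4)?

For X ~ Exponential(rate λ=2/5):
Var(X) = \frac{25}{4}
Var(5X + 4) = (5)² × Var(X) = 25 × \frac{25}{4} = \frac{625}{4}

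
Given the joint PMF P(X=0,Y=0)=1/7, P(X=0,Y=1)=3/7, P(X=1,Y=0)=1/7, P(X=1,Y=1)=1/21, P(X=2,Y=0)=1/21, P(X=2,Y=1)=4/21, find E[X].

First find marginal of X:
P(X=0) = 4/7
P(X=1) = 4/21
P(X=2) = 5/21
E[X] = 0 × 4/7 + 1 × 4/21 + 2 × 5/21 = 2/3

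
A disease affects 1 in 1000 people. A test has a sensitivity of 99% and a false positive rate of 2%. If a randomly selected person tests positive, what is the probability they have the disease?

Let D = the rare event, + = positive/flagged.
P(D) = 1/1000
P(+|D) = 99/100
P(+|D') = 2/100 = 1/50
P(+) = P(+|D)P(D) + P(+|D')P(D')
     = \frac{99}{100} × \frac{1}{1000} + \frac{1}{50} × \frac{999}{1000}
     = \frac{2097}{100000}
P(D|+) = P(+|D)P(D)/P(+) = \frac{11}{233}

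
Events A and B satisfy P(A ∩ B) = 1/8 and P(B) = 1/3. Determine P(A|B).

P(A|B) = P(A ∩ B) / P(B)
= (1/8) / (1/3)
= 3/8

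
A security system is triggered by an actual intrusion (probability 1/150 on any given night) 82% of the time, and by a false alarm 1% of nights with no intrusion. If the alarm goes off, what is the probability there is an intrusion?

Let D = the rare event, + = positive/flagged.
P(D) = 1/150
P(+|D) = 82/100 = 41/50
P(+|D') = 1/100
P(+) = P(+|D)P(D) + P(+|D')P(D')
     = \frac{41}{50} × \frac{1}{150} + \frac{1}{100} × \frac{149}{150}
     = \frac{77}{5000}
P(D|+) = P(+|D)P(D)/P(+) = \frac{82}{231}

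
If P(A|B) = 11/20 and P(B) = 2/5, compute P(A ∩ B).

By definition, P(A|B) = P(A ∩ B) / P(B)
So P(A ∩ B) = P(A|B) × P(B)
= 11/20 × 2/5
= 11/50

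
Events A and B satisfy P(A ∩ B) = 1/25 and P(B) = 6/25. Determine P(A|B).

P(A|B) = P(A ∩ B) / P(B)
= (1/25) / (6/25)
= 1/6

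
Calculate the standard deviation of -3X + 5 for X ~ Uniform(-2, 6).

For X ~ Uniform(-2, 6):
Var(X) = \frac{16}{3}
SD(X) = √(Var(X)) = √(\frac{16}{3}) = \frac{4 \sqrt{3}}{3}
SD(-3X + 5) = |-3| × SD(X) = 3 × \frac{4 \sqrt{3}}{3} = 4 \sqrt{3}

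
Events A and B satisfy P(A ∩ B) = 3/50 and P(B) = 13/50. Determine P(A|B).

P(A|B) = P(A ∩ B) / P(B)
= (3/50) / (13/50)
= 3/13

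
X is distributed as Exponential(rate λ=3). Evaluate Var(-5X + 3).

For X ~ Exponential(rate λ=3):
Var(X) = \frac{1}{9}
Var(-5X + 3) = (-5)² × Var(X) = 25 × \frac{1}{9} = \frac{25}{9}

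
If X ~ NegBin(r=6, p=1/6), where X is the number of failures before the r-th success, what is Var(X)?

For X ~ NegBin(r=6, p=1/6), where X is the number of failures before the r-th success:
Var(X) = 180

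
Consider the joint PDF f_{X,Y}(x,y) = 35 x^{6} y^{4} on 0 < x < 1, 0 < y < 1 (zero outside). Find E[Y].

E[Y] = ∫_0^1 ∫_0^1 y × f(x,y) dx dy
= \frac{5}{6}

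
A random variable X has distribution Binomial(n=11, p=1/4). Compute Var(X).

For X ~ Binomial(n=11, p=1/4):
Var(X) = \frac{33}{16}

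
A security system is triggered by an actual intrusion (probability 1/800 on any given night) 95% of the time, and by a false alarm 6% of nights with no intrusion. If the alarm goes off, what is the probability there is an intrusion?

Let D = the rare event, + = positive/flagged.
P(D) = 1/800
P(+|D) = 95/100 = 19/20
P(+|D') = 6/100 = 3/50
P(+) = P(+|D)P(D) + P(+|D')P(D')
     = \frac{19}{20} × \frac{1}{800} + \frac{3}{50} × \frac{799}{800}
     = \frac{4889}{80000}
P(D|+) = P(+|D)P(D)/P(+) = \frac{95}{4889}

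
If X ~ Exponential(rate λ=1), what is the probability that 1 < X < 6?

P(1 < X < 6) = ∫_{1}^{6} f(x) dx
where f(x) = e^{- x}
= - \frac{1 - e^{5}}{e^{6}}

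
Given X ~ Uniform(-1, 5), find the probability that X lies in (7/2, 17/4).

P(7/2 < X < 17/4) = ∫_{7/2}^{17/4} f(x) dx
where f(x) = \frac{1}{6}
= \frac{1}{8}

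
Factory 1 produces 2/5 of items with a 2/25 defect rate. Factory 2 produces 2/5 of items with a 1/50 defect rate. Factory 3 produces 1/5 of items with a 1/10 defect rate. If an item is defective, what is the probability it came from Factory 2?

Using Bayes' theorem:
P(F1) = 2/5, P(D|F1) = 2/25
P(F2) = 2/5, P(D|F2) = 1/50
P(F3) = 1/5, P(D|F3) = 1/10
P(D) = P(D|F1)P(F1) + P(D|F2)P(F2) + P(D|F3)P(F3)
     = \frac{3}{50}
P(F2|D) = P(D|F2)P(F2) / P(D)
= \frac{2}{15}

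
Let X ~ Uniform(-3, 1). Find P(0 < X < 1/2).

P(0 < X < 1/2) = ∫_{0}^{1/2} f(x) dx
where f(x) = \frac{1}{4}
= \frac{1}{8}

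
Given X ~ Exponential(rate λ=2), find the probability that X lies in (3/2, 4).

P(3/2 < X < 4) = ∫_{3/2}^{4} f(x) dx
where f(x) = 2 e^{- 2 x}
= - \frac{1 - e^{5}}{e^{8}}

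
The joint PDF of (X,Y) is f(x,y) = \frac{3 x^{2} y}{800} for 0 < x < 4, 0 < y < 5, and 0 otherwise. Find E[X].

f_X(x) = ∫_0^5 \frac{3 x^{2} y}{800} dy = \frac{3 x^{2}}{64}
E[X] = ∫_0^4 x × (\frac{3 x^{2}}{64}) dx = 3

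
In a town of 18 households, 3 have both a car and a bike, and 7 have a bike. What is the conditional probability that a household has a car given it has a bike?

P(A ∩ B) = 3/18 = 1/6
P(B) = 7/18
P(A|B) = P(A ∩ B) / P(B) = (1/6) / (7/18) = 3/7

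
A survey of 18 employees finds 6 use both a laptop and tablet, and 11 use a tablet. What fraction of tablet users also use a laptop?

P(A ∩ B) = 6/18 = 1/3
P(B) = 11/18
P(A|B) = P(A ∩ B) / P(B) = (1/3) / (11/18) = 6/11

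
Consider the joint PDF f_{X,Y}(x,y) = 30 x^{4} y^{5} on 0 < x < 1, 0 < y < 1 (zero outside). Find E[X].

E[X] = ∫_0^1 ∫_0^1 x × f(x,y) dy dx
= ∫_0^1 ∫_0^1 x × (30 x^{4} y^{5}) dy dx
= \frac{5}{6}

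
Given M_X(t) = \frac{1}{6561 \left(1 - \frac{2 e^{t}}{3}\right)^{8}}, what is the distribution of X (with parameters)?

The MGF M(t) = \frac{1}{6561 \left(1 - \frac{2 e^{t}}{3}\right)^{8}} is the standard form for the NegativeBinomial distribution.
Comparing with the known MGF formula identifies: NegBin(r=8, p=1/3), X = failures before r-th success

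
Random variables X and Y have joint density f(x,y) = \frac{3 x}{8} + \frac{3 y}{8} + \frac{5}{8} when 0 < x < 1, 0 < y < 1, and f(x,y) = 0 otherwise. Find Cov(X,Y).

E[XY] = ∫∫ xy × f(x,y) dx dy = \frac{9}{32}
E[X] = \frac{17}{32}
E[Y] = \frac{17}{32}
Cov(X,Y) = E[XY] - E[X]E[Y] = - \frac{1}{1024}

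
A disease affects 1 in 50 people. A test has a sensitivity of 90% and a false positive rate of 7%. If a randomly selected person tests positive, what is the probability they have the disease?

Let D = the rare event, + = positive/flagged.
P(D) = 1/50
P(+|D) = 90/100 = 9/10
P(+|D') = 7/100
P(+) = P(+|D)P(D) + P(+|D')P(D')
     = \frac{9}{10} × \frac{1}{50} + \frac{7}{100} × \frac{49}{50}
     = \frac{433}{5000}
P(D|+) = P(+|D)P(D)/P(+) = \frac{90}{433}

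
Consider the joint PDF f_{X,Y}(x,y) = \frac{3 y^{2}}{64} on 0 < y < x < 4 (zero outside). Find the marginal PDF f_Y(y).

f_Y(y) = ∫_y^4 \frac{3 y^{2}}{64} dx = \frac{3 y^{2} \left(4 - y\right)}{64}
for 0 < y < 4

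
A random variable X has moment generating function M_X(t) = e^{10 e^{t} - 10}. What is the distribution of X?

The MGF M(t) = e^{10 e^{t} - 10} is the standard form for the Poisson distribution.
Comparing with the known MGF formula identifies: Poisson(λ=10)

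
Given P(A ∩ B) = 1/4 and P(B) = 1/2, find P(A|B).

P(A|B) = P(A ∩ B) / P(B)
= (1/4) / (1/2)
= 1/2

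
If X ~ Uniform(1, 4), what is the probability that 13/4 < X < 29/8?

P(13/4 < X < 29/8) = ∫_{13/4}^{29/8} f(x) dx
where f(x) = \frac{1}{3}
= \frac{1}{8}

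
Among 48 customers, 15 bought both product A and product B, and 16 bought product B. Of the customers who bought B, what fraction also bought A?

P(A ∩ B) = 15/48 = 5/16
P(B) = 16/48 = 1/3
P(A|B) = P(A ∩ B) / P(B) = (5/16) / (1/3) = 15/16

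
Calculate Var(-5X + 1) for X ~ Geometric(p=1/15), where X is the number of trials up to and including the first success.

For X ~ Geometric(p=1/15), where X is the number of trials up to and including the first success:
Var(X) = 210
Var(-5X + 1) = (-5)² × Var(X) = 25 × 210 = 5250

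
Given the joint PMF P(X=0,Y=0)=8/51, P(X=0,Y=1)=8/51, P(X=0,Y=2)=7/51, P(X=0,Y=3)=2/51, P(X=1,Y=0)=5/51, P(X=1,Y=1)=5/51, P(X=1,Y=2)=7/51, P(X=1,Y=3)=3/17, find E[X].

First find marginal of X:
P(X=0) = 25/51
P(X=1) = 26/51
E[X] = 0 × 25/51 + 1 × 26/51 = 26/51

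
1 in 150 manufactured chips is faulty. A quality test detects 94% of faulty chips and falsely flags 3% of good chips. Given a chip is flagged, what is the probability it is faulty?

Let D = the rare event, + = positive/flagged.
P(D) = 1/150
P(+|D) = 94/100 = 47/50
P(+|D') = 3/100
P(+) = P(+|D)P(D) + P(+|D')P(D')
     = \frac{47}{50} × \frac{1}{150} + \frac{3}{100} × \frac{149}{150}
     = \frac{541}{15000}
P(D|+) = P(+|D)P(D)/P(+) = \frac{94}{541}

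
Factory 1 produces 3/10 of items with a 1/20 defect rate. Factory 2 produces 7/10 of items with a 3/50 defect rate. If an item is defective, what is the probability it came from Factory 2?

Using Bayes' theorem:
P(F1) = 3/10, P(D|F1) = 1/20
P(F2) = 7/10, P(D|F2) = 3/50
P(D) = P(D|F1)P(F1) + P(D|F2)P(F2)
     = \frac{57}{1000}
P(F2|D) = P(D|F2)P(F2) / P(D)
= \frac{14}{19}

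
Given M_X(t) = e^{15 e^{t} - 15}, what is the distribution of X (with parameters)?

The MGF M(t) = e^{15 e^{t} - 15} is the standard form for the Poisson distribution.
Comparing with the known MGF formula identifies: Poisson(λ=15)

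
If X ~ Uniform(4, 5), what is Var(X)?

For X ~ Uniform(4, 5):
Var(X) = \frac{1}{12}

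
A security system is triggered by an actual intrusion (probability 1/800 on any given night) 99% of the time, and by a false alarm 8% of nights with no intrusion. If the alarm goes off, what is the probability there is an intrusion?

Let D = the rare event, + = positive/flagged.
P(D) = 1/800
P(+|D) = 99/100
P(+|D') = 8/100 = 2/25
P(+) = P(+|D)P(D) + P(+|D')P(D')
     = \frac{99}{100} × \frac{1}{800} + \frac{2}{25} × \frac{799}{800}
     = \frac{6491}{80000}
P(D|+) = P(+|D)P(D)/P(+) = \frac{99}{6491}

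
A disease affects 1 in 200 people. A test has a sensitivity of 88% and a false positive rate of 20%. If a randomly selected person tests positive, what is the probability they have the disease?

Let D = the rare event, + = positive/flagged.
P(D) = 1/200
P(+|D) = 88/100 = 22/25
P(+|D') = 20/100 = 1/5
P(+) = P(+|D)P(D) + P(+|D')P(D')
     = \frac{22}{25} × \frac{1}{200} + \frac{1}{5} × \frac{199}{200}
     = \frac{1017}{5000}
P(D|+) = P(+|D)P(D)/P(+) = \frac{22}{1017}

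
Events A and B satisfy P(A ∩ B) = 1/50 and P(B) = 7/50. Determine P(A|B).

P(A|B) = P(A ∩ B) / P(B)
= (1/50) / (7/50)
= 1/7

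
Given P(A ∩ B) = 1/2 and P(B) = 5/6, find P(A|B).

P(A|B) = P(A ∩ B) / P(B)
= (1/2) / (5/6)
= 3/5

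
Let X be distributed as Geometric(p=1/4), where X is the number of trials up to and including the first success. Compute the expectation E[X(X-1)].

E[X(X-1)] = E[X² - X] = E[X²] - E[X]
E[X] = 4
E[X²] = Var(X) + (E[X])² = 12 + (4)² = 28
E[X(X-1)] = 28 - 4 = 24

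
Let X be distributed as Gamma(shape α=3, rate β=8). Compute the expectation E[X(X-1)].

E[X(X-1)] = E[X² - X] = E[X²] - E[X]
E[X] = \frac{3}{8}
E[X²] = Var(X) + (E[X])² = \frac{3}{64} + (\frac{3}{8})² = \frac{3}{16}
E[X(X-1)] = \frac{3}{16} - \frac{3}{8} = - \frac{3}{16}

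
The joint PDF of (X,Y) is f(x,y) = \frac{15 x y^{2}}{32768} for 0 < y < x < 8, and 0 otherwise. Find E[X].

f_X(x) = ∫_0^x \frac{15 x y^{2}}{32768} dy = \frac{5 x^{4}}{32768}
E[X] = ∫_0^8 x × (\frac{5 x^{4}}{32768}) dx = \frac{20}{3}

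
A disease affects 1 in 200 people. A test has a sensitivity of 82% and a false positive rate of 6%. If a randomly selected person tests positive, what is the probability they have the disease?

Let D = the rare event, + = positive/flagged.
P(D) = 1/200
P(+|D) = 82/100 = 41/50
P(+|D') = 6/100 = 3/50
P(+) = P(+|D)P(D) + P(+|D')P(D')
     = \frac{41}{50} × \frac{1}{200} + \frac{3}{50} × \frac{199}{200}
     = \frac{319}{5000}
P(D|+) = P(+|D)P(D)/P(+) = \frac{41}{638}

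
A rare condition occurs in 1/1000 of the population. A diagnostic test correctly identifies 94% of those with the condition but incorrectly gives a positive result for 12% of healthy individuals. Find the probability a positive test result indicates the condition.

Let D = the rare event, + = positive/flagged.
P(D) = 1/1000
P(+|D) = 94/100 = 47/50
P(+|D') = 12/100 = 3/25
P(+) = P(+|D)P(D) + P(+|D')P(D')
     = \frac{47}{50} × \frac{1}{1000} + \frac{3}{25} × \frac{999}{1000}
     = \frac{6041}{50000}
P(D|+) = P(+|D)P(D)/P(+) = \frac{47}{6041}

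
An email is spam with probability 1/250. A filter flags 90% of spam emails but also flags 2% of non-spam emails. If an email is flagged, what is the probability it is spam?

Let D = the rare event, + = positive/flagged.
P(D) = 1/250
P(+|D) = 90/100 = 9/10
P(+|D') = 2/100 = 1/50
P(+) = P(+|D)P(D) + P(+|D')P(D')
     = \frac{9}{10} × \frac{1}{250} + \frac{1}{50} × \frac{249}{250}
     = \frac{147}{6250}
P(D|+) = P(+|D)P(D)/P(+) = \frac{15}{98}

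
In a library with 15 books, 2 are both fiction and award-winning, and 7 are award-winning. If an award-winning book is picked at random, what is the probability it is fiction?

P(A ∩ B) = 2/15
P(B) = 7/15
P(A|B) = P(A ∩ B) / P(B) = (2/15) / (7/15) = 2/7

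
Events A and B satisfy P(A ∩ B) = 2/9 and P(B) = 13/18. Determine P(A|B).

P(A|B) = P(A ∩ B) / P(B)
= (2/9) / (13/18)
= 4/13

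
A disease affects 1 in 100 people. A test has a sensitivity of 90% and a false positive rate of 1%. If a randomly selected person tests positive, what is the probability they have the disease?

Let D = the rare event, + = positive/flagged.
P(D) = 1/100
P(+|D) = 90/100 = 9/10
P(+|D') = 1/100
P(+) = P(+|D)P(D) + P(+|D')P(D')
     = \frac{9}{10} × \frac{1}{100} + \frac{1}{100} × \frac{99}{100}
     = \frac{189}{10000}
P(D|+) = P(+|D)P(D)/P(+) = \frac{10}{21}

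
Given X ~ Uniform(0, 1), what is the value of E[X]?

For X ~ Uniform(0, 1), the expected value is:
E[X] = \frac{1}{2}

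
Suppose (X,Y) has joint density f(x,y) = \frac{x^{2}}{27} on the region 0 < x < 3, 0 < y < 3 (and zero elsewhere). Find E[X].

f_X(x) = ∫_0^3 \frac{x^{2}}{27} dy = \frac{x^{2}}{9}
E[X] = ∫_0^3 x × (\frac{x^{2}}{9}) dx = \frac{9}{4}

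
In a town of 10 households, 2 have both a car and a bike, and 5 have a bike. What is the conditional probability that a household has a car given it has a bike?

P(A ∩ B) = 2/10 = 1/5
P(B) = 5/10 = 1/2
P(A|B) = P(A ∩ B) / P(B) = (1/5) / (1/2) = 2/5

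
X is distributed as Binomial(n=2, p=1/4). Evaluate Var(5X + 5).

For X ~ Binomial(n=2, p=1/4):
Var(X) = \frac{3}{8}
Var(5X + 5) = (5)² × Var(X) = 25 × \frac{3}{8} = \frac{75}{8}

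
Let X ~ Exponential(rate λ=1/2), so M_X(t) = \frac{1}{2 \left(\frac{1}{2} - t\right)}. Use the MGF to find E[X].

To find E[X], compute M^(1)(0):
M^(1)(t) = \frac{1}{2 \left(\frac{1}{2} - t\right)^{2}}
M^(1)(0) = 2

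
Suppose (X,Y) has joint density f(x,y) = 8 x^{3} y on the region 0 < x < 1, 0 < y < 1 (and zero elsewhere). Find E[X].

E[X] = ∫_0^1 ∫_0^1 x × f(x,y) dy dx
= ∫_0^1 ∫_0^1 x × (8 x^{3} y) dy dx
= \frac{4}{5}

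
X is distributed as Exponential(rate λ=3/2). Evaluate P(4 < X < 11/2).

P(4 < X < 11/2) = ∫_{4}^{11/2} f(x) dx
where f(x) = \frac{3 e^{- \frac{3 x}{2}}}{2}
= - \frac{1}{e^{\frac{33}{4}}} + e^{-6}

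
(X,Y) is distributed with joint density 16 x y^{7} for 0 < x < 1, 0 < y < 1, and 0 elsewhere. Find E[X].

E[X] = ∫_0^1 ∫_0^1 x × f(x,y) dy dx
= ∫_0^1 ∫_0^1 x × (16 x y^{7}) dy dx
= \frac{2}{3}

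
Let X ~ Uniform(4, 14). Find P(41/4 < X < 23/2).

P(41/4 < X < 23/2) = ∫_{41/4}^{23/2} f(x) dx
where f(x) = \frac{1}{10}
= \frac{1}{8}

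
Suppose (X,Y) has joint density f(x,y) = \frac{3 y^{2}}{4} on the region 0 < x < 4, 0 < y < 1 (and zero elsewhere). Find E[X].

f_X(x) = ∫_0^1 \frac{3 y^{2}}{4} dy = \frac{1}{4}
E[X] = ∫_0^4 x × (\frac{1}{4}) dx = 2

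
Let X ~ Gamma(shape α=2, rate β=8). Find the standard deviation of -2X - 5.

For X ~ Gamma(shape α=2, rate β=8):
Var(X) = \frac{1}{32}
SD(X) = √(Var(X)) = √(\frac{1}{32}) = \frac{\sqrt{2}}{8}
SD(-2X - 5) = |-2| × SD(X) = 2 × \frac{\sqrt{2}}{8} = \frac{\sqrt{2}}{4}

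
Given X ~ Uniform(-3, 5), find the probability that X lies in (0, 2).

P(0 < X < 2) = ∫_{0}^{2} f(x) dx
where f(x) = \frac{1}{8}
= \frac{1}{4}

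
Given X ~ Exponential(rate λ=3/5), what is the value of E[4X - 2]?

For X ~ Exponential(rate λ=3/5):
E[X] = \frac{5}{3}
E[4X - 2] = 4 × E[X] - 2 = \frac{14}{3}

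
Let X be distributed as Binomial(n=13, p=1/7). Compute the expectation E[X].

For X ~ Binomial(n=13, p=1/7), the expected value is:
E[X] = \frac{13}{7}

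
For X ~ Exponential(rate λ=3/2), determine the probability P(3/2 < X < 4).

P(3/2 < X < 4) = ∫_{3/2}^{4} f(x) dx
where f(x) = \frac{3 e^{- \frac{3 x}{2}}}{2}
= - \frac{1}{e^{6}} + e^{- \frac{9}{4}}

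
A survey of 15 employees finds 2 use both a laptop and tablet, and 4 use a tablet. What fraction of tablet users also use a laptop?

P(A ∩ B) = 2/15
P(B) = 4/15
P(A|B) = P(A ∩ B) / P(B) = (2/15) / (4/15) = 1/2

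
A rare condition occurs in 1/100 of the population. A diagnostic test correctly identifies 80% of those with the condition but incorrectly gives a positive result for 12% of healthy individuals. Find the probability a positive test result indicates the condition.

Let D = the rare event, + = positive/flagged.
P(D) = 1/100
P(+|D) = 80/100 = 4/5
P(+|D') = 12/100 = 3/25
P(+) = P(+|D)P(D) + P(+|D')P(D')
     = \frac{4}{5} × \frac{1}{100} + \frac{3}{25} × \frac{99}{100}
     = \frac{317}{2500}
P(D|+) = P(+|D)P(D)/P(+) = \frac{20}{317}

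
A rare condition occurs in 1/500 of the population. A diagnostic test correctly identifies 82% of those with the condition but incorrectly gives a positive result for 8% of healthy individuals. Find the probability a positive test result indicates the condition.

Let D = the rare event, + = positive/flagged.
P(D) = 1/500
P(+|D) = 82/100 = 41/50
P(+|D') = 8/100 = 2/25
P(+) = P(+|D)P(D) + P(+|D')P(D')
     = \frac{41}{50} × \frac{1}{500} + \frac{2}{25} × \frac{499}{500}
     = \frac{2037}{25000}
P(D|+) = P(+|D)P(D)/P(+) = \frac{41}{2037}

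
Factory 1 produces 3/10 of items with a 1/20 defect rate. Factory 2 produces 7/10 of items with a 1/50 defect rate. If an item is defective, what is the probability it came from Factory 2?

Using Bayes' theorem:
P(F1) = 3/10, P(D|F1) = 1/20
P(F2) = 7/10, P(D|F2) = 1/50
P(D) = P(D|F1)P(F1) + P(D|F2)P(F2)
     = \frac{29}{1000}
P(F2|D) = P(D|F2)P(F2) / P(D)
= \frac{14}{29}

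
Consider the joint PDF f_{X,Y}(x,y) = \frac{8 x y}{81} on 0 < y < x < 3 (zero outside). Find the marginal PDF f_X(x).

f_X(x) = ∫_0^x \frac{8 x y}{81} dy = \frac{4 x^{3}}{81}
for 0 < x < 3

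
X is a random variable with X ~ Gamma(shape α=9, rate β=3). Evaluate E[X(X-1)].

E[X(X-1)] = E[X² - X] = E[X²] - E[X]
E[X] = 3
E[X²] = Var(X) + (E[X])² = 1 + (3)² = 10
E[X(X-1)] = 10 - 3 = 7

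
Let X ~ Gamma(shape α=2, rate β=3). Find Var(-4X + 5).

For X ~ Gamma(shape α=2, rate β=3):
Var(X) = \frac{2}{9}
Var(-4X + 5) = (-4)² × Var(X) = 16 × \frac{2}{9} = \frac{32}{9}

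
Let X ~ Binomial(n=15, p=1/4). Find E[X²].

Using the identity E[X²] = Var(X) + (E[X])²:
E[X] = \frac{15}{4}
Var(X) = \frac{45}{16}
E[X²] = \frac{45}{16} + (\frac{15}{4})²
= \frac{135}{8}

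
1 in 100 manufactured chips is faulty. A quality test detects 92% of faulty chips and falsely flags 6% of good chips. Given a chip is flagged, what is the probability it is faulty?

Let D = the rare event, + = positive/flagged.
P(D) = 1/100
P(+|D) = 92/100 = 23/25
P(+|D') = 6/100 = 3/50
P(+) = P(+|D)P(D) + P(+|D')P(D')
     = \frac{23}{25} × \frac{1}{100} + \frac{3}{50} × \frac{99}{100}
     = \frac{343}{5000}
P(D|+) = P(+|D)P(D)/P(+) = \frac{46}{343}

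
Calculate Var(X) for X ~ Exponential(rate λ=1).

For X ~ Exponential(rate λ=1):
Var(X) = 1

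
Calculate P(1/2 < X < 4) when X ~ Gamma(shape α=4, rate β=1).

P(1/2 < X < 4) = ∫_{1/2}^{4} f(x) dx
where f(x) = \frac{x^{3} e^{- x}}{6}
= - \frac{71}{3 e^{4}} + \frac{79}{48 e^{\frac{1}{2}}}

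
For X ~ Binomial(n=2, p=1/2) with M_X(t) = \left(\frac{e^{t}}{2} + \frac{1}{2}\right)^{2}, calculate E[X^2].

To find E[X^2], compute M^(2)(0):
M^(1)(t) = \left(\frac{e^{t}}{2} + \frac{1}{2}\right) e^{t}
M^(2)(t) = \left(\frac{e^{t}}{2} + \frac{1}{2}\right) e^{t} + \frac{e^{2 t}}{2}
M^(2)(0) = \frac{3}{2}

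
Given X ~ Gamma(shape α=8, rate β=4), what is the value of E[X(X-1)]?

E[X(X-1)] = E[X² - X] = E[X²] - E[X]
E[X] = 2
E[X²] = Var(X) + (E[X])² = \frac{1}{2} + (2)² = \frac{9}{2}
E[X(X-1)] = \frac{9}{2} - 2 = \frac{5}{2}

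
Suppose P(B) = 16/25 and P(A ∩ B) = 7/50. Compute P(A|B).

P(A|B) = P(A ∩ B) / P(B)
= (7/50) / (16/25)
= 7/32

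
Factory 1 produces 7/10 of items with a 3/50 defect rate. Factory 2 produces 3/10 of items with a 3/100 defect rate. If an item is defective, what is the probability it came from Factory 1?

Using Bayes' theorem:
P(F1) = 7/10, P(D|F1) = 3/50
P(F2) = 3/10, P(D|F2) = 3/100
P(D) = P(D|F1)P(F1) + P(D|F2)P(F2)
     = \frac{51}{1000}
P(F1|D) = P(D|F1)P(F1) / P(D)
= \frac{14}{17}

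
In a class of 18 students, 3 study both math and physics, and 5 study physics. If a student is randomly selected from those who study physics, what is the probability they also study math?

P(A ∩ B) = 3/18 = 1/6
P(B) = 5/18
P(A|B) = P(A ∩ B) / P(B) = (1/6) / (5/18) = 3/5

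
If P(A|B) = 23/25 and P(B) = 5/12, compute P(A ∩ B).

By definition, P(A|B) = P(A ∩ B) / P(B)
So P(A ∩ B) = P(A|B) × P(B)
= 23/25 × 5/12
= 23/60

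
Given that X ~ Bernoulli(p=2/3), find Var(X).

For X ~ Bernoulli(p=2/3):
Var(X) = \frac{2}{9}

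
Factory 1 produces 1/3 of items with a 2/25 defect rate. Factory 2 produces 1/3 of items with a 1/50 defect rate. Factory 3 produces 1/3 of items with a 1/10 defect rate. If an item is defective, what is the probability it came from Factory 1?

Using Bayes' theorem:
P(F1) = 1/3, P(D|F1) = 2/25
P(F2) = 1/3, P(D|F2) = 1/50
P(F3) = 1/3, P(D|F3) = 1/10
P(D) = P(D|F1)P(F1) + P(D|F2)P(F2) + P(D|F3)P(F3)
     = \frac{1}{15}
P(F1|D) = P(D|F1)P(F1) / P(D)
= \frac{2}{5}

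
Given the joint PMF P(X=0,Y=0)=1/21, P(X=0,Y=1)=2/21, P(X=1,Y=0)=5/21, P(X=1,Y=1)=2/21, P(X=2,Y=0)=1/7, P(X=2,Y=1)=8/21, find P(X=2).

P(X=2) = P(X=2,Y=0) + P(X=2,Y=1)
= 1/7 + 8/21
= 11/21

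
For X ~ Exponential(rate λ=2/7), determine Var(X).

For X ~ Exponential(rate λ=2/7):
Var(X) = \frac{49}{4}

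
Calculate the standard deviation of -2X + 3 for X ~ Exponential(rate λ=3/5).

For X ~ Exponential(rate λ=3/5):
Var(X) = \frac{25}{9}
SD(X) = √(Var(X)) = √(\frac{25}{9}) = \frac{5}{3}
SD(-2X + 3) = |-2| × SD(X) = 2 × \frac{5}{3} = \frac{10}{3}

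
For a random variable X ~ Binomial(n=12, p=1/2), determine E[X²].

Using the identity E[X²] = Var(X) + (E[X])²:
E[X] = 6
Var(X) = 3
E[X²] = 3 + (6)²
= 39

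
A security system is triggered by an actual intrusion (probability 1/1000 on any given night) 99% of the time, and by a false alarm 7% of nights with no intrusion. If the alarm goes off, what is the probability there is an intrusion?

Let D = the rare event, + = positive/flagged.
P(D) = 1/1000
P(+|D) = 99/100
P(+|D') = 7/100
P(+) = P(+|D)P(D) + P(+|D')P(D')
     = \frac{99}{100} × \frac{1}{1000} + \frac{7}{100} × \frac{999}{1000}
     = \frac{1773}{25000}
P(D|+) = P(+|D)P(D)/P(+) = \frac{11}{788}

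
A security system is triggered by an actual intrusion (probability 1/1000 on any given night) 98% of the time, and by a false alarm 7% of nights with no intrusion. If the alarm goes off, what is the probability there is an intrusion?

Let D = the rare event, + = positive/flagged.
P(D) = 1/1000
P(+|D) = 98/100 = 49/50
P(+|D') = 7/100
P(+) = P(+|D)P(D) + P(+|D')P(D')
     = \frac{49}{50} × \frac{1}{1000} + \frac{7}{100} × \frac{999}{1000}
     = \frac{7091}{100000}
P(D|+) = P(+|D)P(D)/P(+) = \frac{14}{1013}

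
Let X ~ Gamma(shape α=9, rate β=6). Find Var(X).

For X ~ Gamma(shape α=9, rate β=6):
Var(X) = \frac{1}{4}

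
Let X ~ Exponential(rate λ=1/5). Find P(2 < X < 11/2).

P(2 < X < 11/2) = ∫_{2}^{11/2} f(x) dx
where f(x) = \frac{e^{- \frac{x}{5}}}{5}
= - \frac{1}{e^{\frac{11}{10}}} + e^{- \frac{2}{5}}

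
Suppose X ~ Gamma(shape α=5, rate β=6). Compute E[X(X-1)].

E[X(X-1)] = E[X² - X] = E[X²] - E[X]
E[X] = \frac{5}{6}
E[X²] = Var(X) + (E[X])² = \frac{5}{36} + (\frac{5}{6})² = \frac{5}{6}
E[X(X-1)] = \frac{5}{6} - \frac{5}{6} = 0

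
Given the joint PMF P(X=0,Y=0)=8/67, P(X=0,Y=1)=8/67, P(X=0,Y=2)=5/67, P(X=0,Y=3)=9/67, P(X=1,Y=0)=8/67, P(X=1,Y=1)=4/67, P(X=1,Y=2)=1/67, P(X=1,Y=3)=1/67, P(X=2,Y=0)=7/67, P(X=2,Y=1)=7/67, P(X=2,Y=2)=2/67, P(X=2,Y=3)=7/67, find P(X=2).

P(X=2) = P(X=2,Y=0) + P(X=2,Y=1) + P(X=2,Y=2) + P(X=2,Y=3)
= 7/67 + 7/67 + 2/67 + 7/67
= 23/67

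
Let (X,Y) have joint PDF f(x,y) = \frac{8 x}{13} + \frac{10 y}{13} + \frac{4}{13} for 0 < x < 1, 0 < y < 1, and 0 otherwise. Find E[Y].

E[Y] = ∫_0^1 ∫_0^1 y × f(x,y) dx dy
= \frac{22}{39}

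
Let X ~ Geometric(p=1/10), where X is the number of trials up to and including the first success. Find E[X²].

Using the identity E[X²] = Var(X) + (E[X])²:
E[X] = 10
Var(X) = 90
E[X²] = 90 + (10)²
= 190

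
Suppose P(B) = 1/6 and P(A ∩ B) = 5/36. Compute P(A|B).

P(A|B) = P(A ∩ B) / P(B)
= (5/36) / (1/6)
= 5/6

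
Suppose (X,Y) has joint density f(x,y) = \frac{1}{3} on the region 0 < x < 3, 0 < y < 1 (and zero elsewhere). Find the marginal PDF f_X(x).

f_X(x) = ∫_0^1 f(x,y) dy
= ∫_0^1 \frac{1}{3} dy
= \frac{1}{3} for 0 < x < 3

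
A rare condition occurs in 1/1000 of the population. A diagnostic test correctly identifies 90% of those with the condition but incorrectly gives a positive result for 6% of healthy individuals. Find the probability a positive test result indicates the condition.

Let D = the rare event, + = positive/flagged.
P(D) = 1/1000
P(+|D) = 90/100 = 9/10
P(+|D') = 6/100 = 3/50
P(+) = P(+|D)P(D) + P(+|D')P(D')
     = \frac{9}{10} × \frac{1}{1000} + \frac{3}{50} × \frac{999}{1000}
     = \frac{1521}{25000}
P(D|+) = P(+|D)P(D)/P(+) = \frac{5}{338}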